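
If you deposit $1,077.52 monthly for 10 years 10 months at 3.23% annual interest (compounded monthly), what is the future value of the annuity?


Future value of an ordinary annuity: FV = PMT × ((1 + r)^n − 1) / r
Monthly rate r = 0.0323/12 ≈ 0.00269167, n = 130
FV = $1,077.52 × ((1 + 0.0323/12)^130 − 1) / (0.0323/12)
FV = $1,077.52 × 155.399044
FV = $167,445.58

FV = PMT × ((1+r)^n - 1)/r = $167,445.58


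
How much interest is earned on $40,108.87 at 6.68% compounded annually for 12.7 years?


Compound interest earned = final amount − principal.
A = P(1 + r/n)^(nt) = $40,108.87 × (1 + 0.0668/1)^(1 × 12.7) = $91,178.96
Interest = A − P = $91,178.96 − $40,108.87 = $51,070.09

Interest = A - P = $51,070.09


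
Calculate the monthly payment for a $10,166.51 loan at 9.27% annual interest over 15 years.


Loan payment formula: PMT = PV × r / (1 − (1 + r)^(−n))
Monthly rate r = 0.0927/12 = 0.007725, n = 180 months
Denominator: 1 − (1 + 0.0927/12)^(−180) = 0.749715
PMT = $10,166.51 × (0.0927/12) / 0.749715
PMT = $104.75 per month

PMT = PV × r / (1-(1+r)^(-n)) = $104.75/month


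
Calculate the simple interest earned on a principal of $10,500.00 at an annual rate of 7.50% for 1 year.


Simple interest formula: I = P × r × t
I = $10,500.00 × 0.075 × 1
I = $787.50

I = P × r × t = $787.50


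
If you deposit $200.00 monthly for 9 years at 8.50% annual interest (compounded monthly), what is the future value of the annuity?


Future value of an ordinary annuity: FV = PMT × ((1 + r)^n − 1) / r
Monthly rate r = 0.085/12 ≈ 0.00708333, n = 108
FV = $200.00 × ((1 + 0.085/12)^108 − 1) / (0.085/12)
FV = $200.00 × 161.393943
FV = $32,278.79

FV = PMT × ((1+r)^n - 1)/r = $32,278.79


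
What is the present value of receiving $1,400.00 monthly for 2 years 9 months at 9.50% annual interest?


Present value of an ordinary annuity: PV = PMT × (1 − (1 + r)^(−n)) / r
Monthly rate r = 0.095/12 ≈ 0.00791667, n = 33
PV = $1,400.00 × (1 − (1 + 0.095/12)^(−33)) / (0.095/12)
PV = $1,400.00 × 28.941352
PV = $40,517.89

PV = PMT × (1-(1+r)^(-n))/r = $40,517.89


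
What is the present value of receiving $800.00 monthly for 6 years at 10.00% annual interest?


Present value of an ordinary annuity: PV = PMT × (1 − (1 + r)^(−n)) / r
Monthly rate r = 0.1/12 ≈ 0.00833333, n = 72
PV = $800.00 × (1 − (1 + 0.1/12)^(−72)) / (0.1/12)
PV = $800.00 × 53.978665
PV = $43,182.93

PV = PMT × (1-(1+r)^(-n))/r = $43,182.93


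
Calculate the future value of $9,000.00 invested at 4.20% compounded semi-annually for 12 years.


Compound interest formula: A = P(1 + r/n)^(nt)
A = $9,000.00 × (1 + 0.042/2)^(2 × 12)
Growth factor: (1 + 0.042/2)^24 = 1.6467126
A = $9,000.00 × 1.6467126
A = $14,820.41

A = P(1 + r/n)^(nt) = $14,820.41


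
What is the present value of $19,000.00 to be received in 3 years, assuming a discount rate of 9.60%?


Present value formula: PV = FV / (1 + r)^t
PV = $19,000.00 / (1 + 0.096)^3
PV = $19,000.00 / 1.3165327
PV = $14,431.85

PV = FV / (1 + r)^t = $14,431.85


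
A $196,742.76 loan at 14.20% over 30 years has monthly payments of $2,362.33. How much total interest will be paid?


Total paid over the life of the loan = PMT × n.
Total paid = $2,362.33 × 360 = $850,438.80
Total interest = total paid − principal = $850,438.80 − $196,742.76 = $653,696.04

Total interest = (PMT × n) - PV = $653,696.04


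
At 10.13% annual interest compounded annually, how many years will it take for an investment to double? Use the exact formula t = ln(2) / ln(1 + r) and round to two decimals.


Doubling condition: (1 + r)^t = 2
Take ln of both sides: t × ln(1 + r) = ln(2)
t = ln(2) / ln(1 + r)
t = 0.693147 / 0.096491
t = 7.18

t = ln(2) / ln(1 + r) = 7.18 years


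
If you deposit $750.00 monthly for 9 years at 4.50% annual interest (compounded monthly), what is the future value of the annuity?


Future value of an ordinary annuity: FV = PMT × ((1 + r)^n − 1) / r
Monthly rate r = 0.045/12 = 0.00375, n = 108
FV = $750.00 × ((1 + 0.045/12)^108 − 1) / (0.045/12)
FV = $750.00 × 132.844596
FV = $99,633.45

FV = PMT × ((1+r)^n - 1)/r = $99,633.45


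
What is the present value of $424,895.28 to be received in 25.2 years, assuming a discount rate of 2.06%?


Present value formula: PV = FV / (1 + r)^t
PV = $424,895.28 / (1 + 0.0206)^25.2
PV = $424,895.28 / 1.6717072
PV = $254,168.48

PV = FV / (1 + r)^t = $254,168.48


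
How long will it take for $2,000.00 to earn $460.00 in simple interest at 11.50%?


Rearrange the simple interest formula for t:
I = P × r × t  ⇒  t = I / (P × r)
t = $460.00 / ($2,000.00 × 0.115)
t = 2

t = I/(P×r) = 2 years


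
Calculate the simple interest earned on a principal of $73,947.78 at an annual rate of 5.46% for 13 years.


Simple interest formula: I = P × r × t
I = $73,947.78 × 0.0546 × 13
I = $52,488.13

I = P × r × t = $52,488.13


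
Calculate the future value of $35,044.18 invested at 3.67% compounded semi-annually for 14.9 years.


Compound interest formula: A = P(1 + r/n)^(nt)
A = $35,044.18 × (1 + 0.0367/2)^(2 × 14.9)
Growth factor: (1 + 0.0367/2)^29.8 = 1.7192246
A = $35,044.18 × 1.7192246
A = $60,248.82

A = P(1 + r/n)^(nt) = $60,248.82


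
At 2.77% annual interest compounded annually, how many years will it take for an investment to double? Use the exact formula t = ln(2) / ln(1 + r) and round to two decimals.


Doubling condition: (1 + r)^t = 2
Take ln of both sides: t × ln(1 + r) = ln(2)
t = ln(2) / ln(1 + r)
t = 0.693147 / 0.027323
t = 25.37

t = ln(2) / ln(1 + r) = 25.37 years


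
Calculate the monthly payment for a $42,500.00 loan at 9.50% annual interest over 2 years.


Loan payment formula: PMT = PV × r / (1 − (1 + r)^(−n))
Monthly rate r = 0.095/12 ≈ 0.00791667, n = 24 months
Denominator: 1 − (1 + 0.095/12)^(−24) = 0.172422
PMT = $42,500.00 × (0.095/12) / 0.172422
PMT = $1,951.37 per month

PMT = PV × r / (1-(1+r)^(-n)) = $1,951.37/month


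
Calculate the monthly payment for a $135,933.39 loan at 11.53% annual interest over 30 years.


Loan payment formula: PMT = PV × r / (1 − (1 + r)^(−n))
Monthly rate r = 0.1153/12 ≈ 0.00960833, n = 360 months
Denominator: 1 − (1 + 0.1153/12)^(−360) = 0.968015
PMT = $135,933.39 × (0.1153/12) / 0.968015
PMT = $1,349.25 per month

PMT = PV × r / (1-(1+r)^(-n)) = $1,349.25/month


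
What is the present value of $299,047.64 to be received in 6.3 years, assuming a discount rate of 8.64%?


Present value formula: PV = FV / (1 + r)^t
PV = $299,047.64 / (1 + 0.0864)^6.3
PV = $299,047.64 / 1.68552605
PV = $177,420.95

PV = FV / (1 + r)^t = $177,420.95


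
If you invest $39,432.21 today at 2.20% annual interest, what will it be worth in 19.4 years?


Future value formula: FV = PV × (1 + r)^t
FV = $39,432.21 × (1 + 0.022)^19.4
FV = $39,432.21 × 1.5252723
FV = $60,144.86

FV = PV × (1 + r)^t = $60,144.86


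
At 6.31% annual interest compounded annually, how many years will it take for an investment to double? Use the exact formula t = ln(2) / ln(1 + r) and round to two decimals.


Doubling condition: (1 + r)^t = 2
Take ln of both sides: t × ln(1 + r) = ln(2)
t = ln(2) / ln(1 + r)
t = 0.693147 / 0.061189
t = 11.33

t = ln(2) / ln(1 + r) = 11.33 years


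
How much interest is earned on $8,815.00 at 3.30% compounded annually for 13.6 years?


Compound interest earned = final amount − principal.
A = P(1 + r/n)^(nt) = $8,815.00 × (1 + 0.033/1)^(1 × 13.6) = $13,708.40
Interest = A − P = $13,708.40 − $8,815.00 = $4,893.40

Interest = A - P = $4,893.40


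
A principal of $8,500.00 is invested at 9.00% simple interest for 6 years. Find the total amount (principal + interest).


Total amount formula: A = P(1 + rt) = P + P·r·t
Interest: I = P × r × t = $8,500.00 × 0.09 × 6 = $4,590.00
A = P + I = $8,500.00 + $4,590.00 = $13,090.00

A = P + I = P(1 + rt) = $13,090.00


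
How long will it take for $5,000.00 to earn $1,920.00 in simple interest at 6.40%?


Rearrange the simple interest formula for t:
I = P × r × t  ⇒  t = I / (P × r)
t = $1,920.00 / ($5,000.00 × 0.064)
t = 6

t = I/(P×r) = 6 years


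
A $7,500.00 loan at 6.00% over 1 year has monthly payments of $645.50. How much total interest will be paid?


Total paid over the life of the loan = PMT × n.
Total paid = $645.50 × 12 = $7,746.00
Total interest = total paid − principal = $7,746.00 − $7,500.00 = $246.00

Total interest = (PMT × n) - PV = $246.00


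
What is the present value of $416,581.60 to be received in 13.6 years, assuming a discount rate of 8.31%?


Present value formula: PV = FV / (1 + r)^t
PV = $416,581.60 / (1 + 0.0831)^13.6
PV = $416,581.60 / 2.9613679
PV = $140,672.02

PV = FV / (1 + r)^t = $140,672.02


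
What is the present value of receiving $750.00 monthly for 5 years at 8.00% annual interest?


Present value of an ordinary annuity: PV = PMT × (1 − (1 + r)^(−n)) / r
Monthly rate r = 0.08/12 ≈ 0.00666667, n = 60
PV = $750.00 × (1 − (1 + 0.08/12)^(−60)) / (0.08/12)
PV = $750.00 × 49.31843334
PV = $36,988.83

PV = PMT × (1-(1+r)^(-n))/r = $36,988.83


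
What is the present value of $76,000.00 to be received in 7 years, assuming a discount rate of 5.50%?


Present value formula: PV = FV / (1 + r)^t
PV = $76,000.00 / (1 + 0.055)^7
PV = $76,000.00 / 1.454679
PV = $52,245.20

PV = FV / (1 + r)^t = $52,245.20


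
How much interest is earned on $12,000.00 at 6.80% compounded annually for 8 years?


Compound interest earned = final amount − principal.
A = P(1 + r/n)^(nt) = $12,000.00 × (1 + 0.068/1)^(1 × 8) = $20,311.93
Interest = A − P = $20,311.93 − $12,000.00 = $8,311.93

Interest = A - P = $8,311.93


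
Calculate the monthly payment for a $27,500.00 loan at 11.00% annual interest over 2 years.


Loan payment formula: PMT = PV × r / (1 − (1 + r)^(−n))
Monthly rate r = 0.11/12 ≈ 0.00916667, n = 24 months
Denominator: 1 − (1 + 0.11/12)^(−24) = 0.1966765
PMT = $27,500.00 × (0.11/12) / 0.1966765
PMT = $1,281.72 per month

PMT = PV × r / (1-(1+r)^(-n)) = $1,281.72/month


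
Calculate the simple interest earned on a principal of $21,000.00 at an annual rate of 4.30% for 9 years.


Simple interest formula: I = P × r × t
I = $21,000.00 × 0.043 × 9
I = $8,127.00

I = P × r × t = $8,127.00


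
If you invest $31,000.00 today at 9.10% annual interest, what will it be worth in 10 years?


Future value formula: FV = PV × (1 + r)^t
FV = $31,000.00 × (1 + 0.091)^10
FV = $31,000.00 × 2.3891725
FV = $74,064.35

FV = PV × (1 + r)^t = $74,064.35


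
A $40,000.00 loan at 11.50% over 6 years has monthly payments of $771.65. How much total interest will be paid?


Total paid over the life of the loan = PMT × n.
Total paid = $771.65 × 72 = $55,558.80
Total interest = total paid − principal = $55,558.80 − $40,000.00 = $15,558.80

Total interest = (PMT × n) - PV = $15,558.80


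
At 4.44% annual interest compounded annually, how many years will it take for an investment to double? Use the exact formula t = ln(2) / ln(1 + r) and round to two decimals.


Doubling condition: (1 + r)^t = 2
Take ln of both sides: t × ln(1 + r) = ln(2)
t = ln(2) / ln(1 + r)
t = 0.693147 / 0.043443
t = 15.96

t = ln(2) / ln(1 + r) = 15.96 years


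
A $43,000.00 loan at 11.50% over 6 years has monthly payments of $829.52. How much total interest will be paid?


Total paid over the life of the loan = PMT × n.
Total paid = $829.52 × 72 = $59,725.44
Total interest = total paid − principal = $59,725.44 − $43,000.00 = $16,725.44

Total interest = (PMT × n) - PV = $16,725.44


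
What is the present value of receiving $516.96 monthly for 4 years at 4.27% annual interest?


Present value of an ordinary annuity: PV = PMT × (1 − (1 + r)^(−n)) / r
Monthly rate r = 0.0427/12 ≈ 0.00355833, n = 48
PV = $516.96 × (1 − (1 + 0.0427/12)^(−48)) / (0.0427/12)
PV = $516.96 × 44.052715
PV = $22,773.49

PV = PMT × (1-(1+r)^(-n))/r = $22,773.49


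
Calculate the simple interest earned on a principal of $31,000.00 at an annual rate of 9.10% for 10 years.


Simple interest formula: I = P × r × t
I = $31,000.00 × 0.091 × 10
I = $28,210.00

I = P × r × t = $28,210.00


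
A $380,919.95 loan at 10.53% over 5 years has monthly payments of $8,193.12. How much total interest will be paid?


Total paid over the life of the loan = PMT × n.
Total paid = $8,193.12 × 60 = $491,587.20
Total interest = total paid − principal = $491,587.20 − $380,919.95 = $110,667.25

Total interest = (PMT × n) - PV = $110,667.25


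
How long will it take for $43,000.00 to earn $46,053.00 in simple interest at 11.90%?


Rearrange the simple interest formula for t:
I = P × r × t  ⇒  t = I / (P × r)
t = $46,053.00 / ($43,000.00 × 0.119)
t = 9

t = I/(P×r) = 9 years


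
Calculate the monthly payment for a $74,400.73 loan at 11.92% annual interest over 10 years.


Loan payment formula: PMT = PV × r / (1 − (1 + r)^(−n))
Monthly rate r = 0.1192/12 ≈ 0.00993333, n = 120 months
Denominator: 1 − (1 + 0.1192/12)^(−120) = 0.694596
PMT = $74,400.73 × (0.1192/12) / 0.694596
PMT = $1,064.00 per month

PMT = PV × r / (1-(1+r)^(-n)) = $1,064.00/month


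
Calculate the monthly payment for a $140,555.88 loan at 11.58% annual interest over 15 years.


Loan payment formula: PMT = PV × r / (1 − (1 + r)^(−n))
Monthly rate r = 0.1158/12 = 0.00965, n = 180 months
Denominator: 1 − (1 + 0.1158/12)^(−180) = 0.8224801
PMT = $140,555.88 × (0.1158/12) / 0.8224801
PMT = $1,649.11 per month

PMT = PV × r / (1-(1+r)^(-n)) = $1,649.11/month


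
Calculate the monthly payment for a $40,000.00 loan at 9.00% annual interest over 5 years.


Loan payment formula: PMT = PV × r / (1 − (1 + r)^(−n))
Monthly rate r = 0.09/12 = 0.0075, n = 60 months
Denominator: 1 − (1 + 0.09/12)^(−60) = 0.361300
PMT = $40,000.00 × (0.09/12) / 0.361300
PMT = $830.33 per month

PMT = PV × r / (1-(1+r)^(-n)) = $830.33/month


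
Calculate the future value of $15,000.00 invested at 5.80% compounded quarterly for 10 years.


Compound interest formula: A = P(1 + r/n)^(nt)
A = $15,000.00 × (1 + 0.058/4)^(4 × 10)
Growth factor: (1 + 0.058/4)^40 = 1.7786154
A = $15,000.00 × 1.7786154
A = $26,679.23

A = P(1 + r/n)^(nt) = $26,679.23


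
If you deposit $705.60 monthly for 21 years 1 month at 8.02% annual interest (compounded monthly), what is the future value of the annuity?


Future value of an ordinary annuity: FV = PMT × ((1 + r)^n − 1) / r
Monthly rate r = 0.0802/12 ≈ 0.00668333, n = 253
FV = $705.60 × ((1 + 0.0802/12)^253 − 1) / (0.0802/12)
FV = $705.60 × 657.432785
FV = $463,884.57

FV = PMT × ((1+r)^n - 1)/r = $463,884.57


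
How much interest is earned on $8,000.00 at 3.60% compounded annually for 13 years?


Compound interest earned = final amount − principal.
A = P(1 + r/n)^(nt) = $8,000.00 × (1 + 0.036/1)^(1 × 13) = $12,669.71
Interest = A − P = $12,669.71 − $8,000.00 = $4,669.71

Interest = A - P = $4,669.71


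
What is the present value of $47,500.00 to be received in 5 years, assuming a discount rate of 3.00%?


Present value formula: PV = FV / (1 + r)^t
PV = $47,500.00 / (1 + 0.03)^5
PV = $47,500.00 / 1.159274
PV = $40,973.92

PV = FV / (1 + r)^t = $40,973.92


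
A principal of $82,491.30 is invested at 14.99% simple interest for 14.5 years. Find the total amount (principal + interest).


Total amount formula: A = P(1 + rt) = P + P·r·t
Interest: I = P × r × t = $82,491.30 × 0.1499 × 14.5 = $179,298.97
A = P + I = $82,491.30 + $179,298.97 = $261,790.27

A = P + I = P(1 + rt) = $261,790.27


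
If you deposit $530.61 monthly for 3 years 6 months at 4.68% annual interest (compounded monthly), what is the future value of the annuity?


Future value of an ordinary annuity: FV = PMT × ((1 + r)^n − 1) / r
Monthly rate r = 0.0468/12 = 0.0039, n = 42
FV = $530.61 × ((1 + 0.0468/12)^42 − 1) / (0.0468/12)
FV = $530.61 × 45.539352
FV = $24,163.64

FV = PMT × ((1+r)^n - 1)/r = $24,163.64


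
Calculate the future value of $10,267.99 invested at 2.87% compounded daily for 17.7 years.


Compound interest formula: A = P(1 + r/n)^(nt)
A = $10,267.99 × (1 + 0.0287/365)^(365 × 17.7)
Growth factor: (1 + 0.0287/365)^6460.5 = 1.661914
A = $10,267.99 × 1.661914
A = $17,064.52

A = P(1 + r/n)^(nt) = $17,064.52


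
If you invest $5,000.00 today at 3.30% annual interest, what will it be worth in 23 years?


Future value formula: FV = PV × (1 + r)^t
FV = $5,000.00 × (1 + 0.033)^23
FV = $5,000.00 × 2.1101212
FV = $10,550.61

FV = PV × (1 + r)^t = $10,550.61


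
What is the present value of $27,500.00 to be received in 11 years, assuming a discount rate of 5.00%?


Present value formula: PV = FV / (1 + r)^t
PV = $27,500.00 / (1 + 0.05)^11
PV = $27,500.00 / 1.710339
PV = $16,078.68

PV = FV / (1 + r)^t = $16,078.68


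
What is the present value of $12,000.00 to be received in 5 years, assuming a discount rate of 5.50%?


Present value formula: PV = FV / (1 + r)^t
PV = $12,000.00 / (1 + 0.055)^5
PV = $12,000.00 / 1.306960
PV = $9,181.61

PV = FV / (1 + r)^t = $9,181.61


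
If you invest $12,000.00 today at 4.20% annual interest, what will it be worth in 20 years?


Future value formula: FV = PV × (1 + r)^t
FV = $12,000.00 × (1 + 0.042)^20
FV = $12,000.00 × 2.276955
FV = $27,323.46

FV = PV × (1 + r)^t = $27,323.46


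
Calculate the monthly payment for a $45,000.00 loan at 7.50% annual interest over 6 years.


Loan payment formula: PMT = PV × r / (1 − (1 + r)^(−n))
Monthly rate r = 0.075/12 = 0.00625, n = 72 months
Denominator: 1 − (1 + 0.075/12)^(−72) = 0.361478
PMT = $45,000.00 × (0.075/12) / 0.361478
PMT = $778.06 per month

PMT = PV × r / (1-(1+r)^(-n)) = $778.06/month


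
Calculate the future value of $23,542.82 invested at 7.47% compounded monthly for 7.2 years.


Compound interest formula: A = P(1 + r/n)^(nt)
A = $23,542.82 × (1 + 0.0747/12)^(12 × 7.2)
Growth factor: (1 + 0.0747/12)^86.4 = 1.709452
A = $23,542.82 × 1.709452
A = $40,245.32

A = P(1 + r/n)^(nt) = $40,245.32


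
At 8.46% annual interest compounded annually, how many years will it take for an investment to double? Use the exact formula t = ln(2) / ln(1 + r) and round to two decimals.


Doubling condition: (1 + r)^t = 2
Take ln of both sides: t × ln(1 + r) = ln(2)
t = ln(2) / ln(1 + r)
t = 0.693147 / 0.081211
t = 8.54

t = ln(2) / ln(1 + r) = 8.54 years


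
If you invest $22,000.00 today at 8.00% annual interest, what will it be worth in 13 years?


Future value formula: FV = PV × (1 + r)^t
FV = $22,000.00 × (1 + 0.08)^13
FV = $22,000.00 × 2.7196237
FV = $59,831.72

FV = PV × (1 + r)^t = $59,831.72


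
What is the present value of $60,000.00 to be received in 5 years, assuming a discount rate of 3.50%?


Present value formula: PV = FV / (1 + r)^t
PV = $60,000.00 / (1 + 0.035)^5
PV = $60,000.00 / 1.1876863
PV = $50,518.39

PV = FV / (1 + r)^t = $50,518.39


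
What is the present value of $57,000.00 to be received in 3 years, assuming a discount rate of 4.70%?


Present value formula: PV = FV / (1 + r)^t
PV = $57,000.00 / (1 + 0.047)^3
PV = $57,000.00 / 1.147731
PV = $49,663.21

PV = FV / (1 + r)^t = $49,663.21


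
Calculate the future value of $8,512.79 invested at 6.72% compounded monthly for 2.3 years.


Compound interest formula: A = P(1 + r/n)^(nt)
A = $8,512.79 × (1 + 0.0672/12)^(12 × 2.3)
Growth factor: (1 + 0.0672/12)^27.6 = 1.166641
A = $8,512.79 × 1.166641
A = $9,931.37

A = P(1 + r/n)^(nt) = $9,931.37


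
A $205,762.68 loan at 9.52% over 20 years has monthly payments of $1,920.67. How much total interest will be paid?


Total paid over the life of the loan = PMT × n.
Total paid = $1,920.67 × 240 = $460,960.80
Total interest = total paid − principal = $460,960.80 − $205,762.68 = $255,198.12

Total interest = (PMT × n) - PV = $255,198.12


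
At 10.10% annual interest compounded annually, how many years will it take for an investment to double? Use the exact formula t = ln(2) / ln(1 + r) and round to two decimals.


Doubling condition: (1 + r)^t = 2
Take ln of both sides: t × ln(1 + r) = ln(2)
t = ln(2) / ln(1 + r)
t = 0.693147 / 0.096219
t = 7.20

t = ln(2) / ln(1 + r) = 7.20 years


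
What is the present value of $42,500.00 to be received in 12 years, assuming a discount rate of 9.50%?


Present value formula: PV = FV / (1 + r)^t
PV = $42,500.00 / (1 + 0.095)^12
PV = $42,500.00 / 2.971457
PV = $14,302.75

PV = FV / (1 + r)^t = $14,302.75


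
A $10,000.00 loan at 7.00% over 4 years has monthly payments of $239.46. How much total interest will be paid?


Total paid over the life of the loan = PMT × n.
Total paid = $239.46 × 48 = $11,494.08
Total interest = total paid − principal = $11,494.08 − $10,000.00 = $1,494.08

Total interest = (PMT × n) - PV = $1,494.08


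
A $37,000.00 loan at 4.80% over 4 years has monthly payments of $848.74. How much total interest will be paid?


Total paid over the life of the loan = PMT × n.
Total paid = $848.74 × 48 = $40,739.52
Total interest = total paid − principal = $40,739.52 − $37,000.00 = $3,739.52

Total interest = (PMT × n) - PV = $3,739.52


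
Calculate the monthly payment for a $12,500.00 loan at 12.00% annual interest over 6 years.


Loan payment formula: PMT = PV × r / (1 − (1 + r)^(−n))
Monthly rate r = 0.12/12 = 0.01, n = 72 months
Denominator: 1 − (1 + 0.12/12)^(−72) = 0.511504
PMT = $12,500.00 × (0.12/12) / 0.511504
PMT = $244.38 per month

PMT = PV × r / (1-(1+r)^(-n)) = $244.38/month


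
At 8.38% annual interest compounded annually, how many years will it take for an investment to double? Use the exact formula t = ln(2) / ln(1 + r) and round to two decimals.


Doubling condition: (1 + r)^t = 2
Take ln of both sides: t × ln(1 + r) = ln(2)
t = ln(2) / ln(1 + r)
t = 0.693147 / 0.080473
t = 8.61

t = ln(2) / ln(1 + r) = 8.61 years


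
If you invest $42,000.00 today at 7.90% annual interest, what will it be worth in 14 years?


Future value formula: FV = PV × (1 + r)^t
FV = $42,000.00 × (1 + 0.079)^14
FV = $42,000.00 × 2.8993472
FV = $121,772.58

FV = PV × (1 + r)^t = $121,772.58


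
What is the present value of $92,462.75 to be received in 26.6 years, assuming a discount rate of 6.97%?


Present value formula: PV = FV / (1 + r)^t
PV = $92,462.75 / (1 + 0.0697)^26.6
PV = $92,462.75 / 6.003010
PV = $15,402.73

PV = FV / (1 + r)^t = $15,402.73


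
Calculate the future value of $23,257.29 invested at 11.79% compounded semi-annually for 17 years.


Compound interest formula: A = P(1 + r/n)^(nt)
A = $23,257.29 × (1 + 0.1179/2)^(2 × 17)
Growth factor: (1 + 0.1179/2)^34 = 7.0107658
A = $23,257.29 × 7.0107658
A = $163,051.41

A = P(1 + r/n)^(nt) = $163,051.41


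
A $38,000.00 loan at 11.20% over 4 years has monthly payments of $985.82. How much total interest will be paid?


Total paid over the life of the loan = PMT × n.
Total paid = $985.82 × 48 = $47,319.36
Total interest = total paid − principal = $47,319.36 − $38,000.00 = $9,319.36

Total interest = (PMT × n) - PV = $9,319.36


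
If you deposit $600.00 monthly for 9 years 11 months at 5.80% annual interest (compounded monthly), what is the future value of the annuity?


Future value of an ordinary annuity: FV = PMT × ((1 + r)^n − 1) / r
Monthly rate r = 0.058/12 ≈ 0.00483333, n = 119
FV = $600.00 × ((1 + 0.058/12)^119 − 1) / (0.058/12)
FV = $600.00 × 160.337747
FV = $96,202.65

FV = PMT × ((1+r)^n - 1)/r = $96,202.65


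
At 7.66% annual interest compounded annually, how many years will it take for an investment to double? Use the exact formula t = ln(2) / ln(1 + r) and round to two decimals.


Doubling condition: (1 + r)^t = 2
Take ln of both sides: t × ln(1 + r) = ln(2)
t = ln(2) / ln(1 + r)
t = 0.693147 / 0.073808
t = 9.39

t = ln(2) / ln(1 + r) = 9.39 years


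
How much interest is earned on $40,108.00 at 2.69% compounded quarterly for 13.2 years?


Compound interest earned = final amount − principal.
A = P(1 + r/n)^(nt) = $40,108.00 × (1 + 0.0269/4)^(4 × 13.2) = $57,137.87
Interest = A − P = $57,137.87 − $40,108.00 = $17,029.87

Interest = A - P = $17,029.87


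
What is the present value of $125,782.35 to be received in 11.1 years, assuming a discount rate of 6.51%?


Present value formula: PV = FV / (1 + r)^t
PV = $125,782.35 / (1 + 0.0651)^11.1
PV = $125,782.35 / 2.0138785
PV = $62,457.76

PV = FV / (1 + r)^t = $62,457.76


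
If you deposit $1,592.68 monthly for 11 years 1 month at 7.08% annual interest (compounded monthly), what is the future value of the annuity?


Future value of an ordinary annuity: FV = PMT × ((1 + r)^n − 1) / r
Monthly rate r = 0.0708/12 = 0.0059, n = 133
FV = $1,592.68 × ((1 + 0.0708/12)^133 − 1) / (0.0708/12)
FV = $1,592.68 × 201.135831
FV = $320,345.02

FV = PMT × ((1+r)^n - 1)/r = $320,345.02


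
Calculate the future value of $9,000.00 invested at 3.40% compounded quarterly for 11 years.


Compound interest formula: A = P(1 + r/n)^(nt)
A = $9,000.00 × (1 + 0.034/4)^(4 × 11)
Growth factor: (1 + 0.034/4)^44 = 1.4512416
A = $9,000.00 × 1.4512416
A = $13,061.17

A = P(1 + r/n)^(nt) = $13,061.17


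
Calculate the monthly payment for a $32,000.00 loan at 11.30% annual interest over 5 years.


Loan payment formula: PMT = PV × r / (1 − (1 + r)^(−n))
Monthly rate r = 0.113/12 ≈ 0.00941667, n = 60 months
Denominator: 1 − (1 + 0.113/12)^(−60) = 0.4301353
PMT = $32,000.00 × (0.113/12) / 0.4301353
PMT = $700.55 per month

PMT = PV × r / (1-(1+r)^(-n)) = $700.55/month


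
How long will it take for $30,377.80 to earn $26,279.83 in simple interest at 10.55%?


Rearrange the simple interest formula for t:
I = P × r × t  ⇒  t = I / (P × r)
t = $26,279.83 / ($30,377.80 × 0.1055)
t = 8.2

t = I/(P×r) = 8.2 years


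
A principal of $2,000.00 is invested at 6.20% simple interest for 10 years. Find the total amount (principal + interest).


Total amount formula: A = P(1 + rt) = P + P·r·t
Interest: I = P × r × t = $2,000.00 × 0.062 × 10 = $1,240.00
A = P + I = $2,000.00 + $1,240.00 = $3,240.00

A = P + I = P(1 + rt) = $3,240.00


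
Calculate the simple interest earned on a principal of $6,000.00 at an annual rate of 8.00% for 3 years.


Simple interest formula: I = P × r × t
I = $6,000.00 × 0.08 × 3
I = $1,440.00

I = P × r × t = $1,440.00


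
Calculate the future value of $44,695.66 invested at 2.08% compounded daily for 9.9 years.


Compound interest formula: A = P(1 + r/n)^(nt)
A = $44,695.66 × (1 + 0.0208/365)^(365 × 9.9)
Growth factor: (1 + 0.0208/365)^3613.5 = 1.2286477
A = $44,695.66 × 1.2286477
A = $54,915.22

A = P(1 + r/n)^(nt) = $54,915.22


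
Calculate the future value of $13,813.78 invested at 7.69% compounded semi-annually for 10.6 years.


Compound interest formula: A = P(1 + r/n)^(nt)
A = $13,813.78 × (1 + 0.0769/2)^(2 × 10.6)
Growth factor: (1 + 0.0769/2)^21.2 = 2.225228
A = $13,813.78 × 2.225228
A = $30,738.81

A = P(1 + r/n)^(nt) = $30,738.81


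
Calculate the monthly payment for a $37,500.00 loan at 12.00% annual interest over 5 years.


Loan payment formula: PMT = PV × r / (1 − (1 + r)^(−n))
Monthly rate r = 0.12/12 = 0.01, n = 60 months
Denominator: 1 − (1 + 0.12/12)^(−60) = 0.449550
PMT = $37,500.00 × (0.12/12) / 0.449550
PMT = $834.17 per month

PMT = PV × r / (1-(1+r)^(-n)) = $834.17/month


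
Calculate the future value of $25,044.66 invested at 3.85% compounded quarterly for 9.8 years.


Compound interest formula: A = P(1 + r/n)^(nt)
A = $25,044.66 × (1 + 0.0385/4)^(4 × 9.8)
Growth factor: (1 + 0.0385/4)^39.2 = 1.455713
A = $25,044.66 × 1.455713
A = $36,457.84

A = P(1 + r/n)^(nt) = $36,457.84


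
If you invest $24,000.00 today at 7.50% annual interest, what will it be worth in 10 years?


Future value formula: FV = PV × (1 + r)^t
FV = $24,000.00 × (1 + 0.075)^10
FV = $24,000.00 × 2.0610316
FV = $49,464.76

FV = PV × (1 + r)^t = $49,464.76


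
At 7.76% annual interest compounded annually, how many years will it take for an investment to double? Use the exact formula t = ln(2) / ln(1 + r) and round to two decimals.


Doubling condition: (1 + r)^t = 2
Take ln of both sides: t × ln(1 + r) = ln(2)
t = ln(2) / ln(1 + r)
t = 0.693147 / 0.074736
t = 9.27

t = ln(2) / ln(1 + r) = 9.27 years


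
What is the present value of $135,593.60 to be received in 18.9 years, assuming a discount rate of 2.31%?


Present value formula: PV = FV / (1 + r)^t
PV = $135,593.60 / (1 + 0.0231)^18.9
PV = $135,593.60 / 1.5397556
PV = $88,061.77

PV = FV / (1 + r)^t = $88,061.77


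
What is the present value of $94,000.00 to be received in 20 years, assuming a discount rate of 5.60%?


Present value formula: PV = FV / (1 + r)^t
PV = $94,000.00 / (1 + 0.056)^20
PV = $94,000.00 / 2.973571
PV = $31,611.82

PV = FV / (1 + r)^t = $31,611.82


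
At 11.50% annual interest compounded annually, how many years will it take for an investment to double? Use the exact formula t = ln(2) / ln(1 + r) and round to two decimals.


Doubling condition: (1 + r)^t = 2
Take ln of both sides: t × ln(1 + r) = ln(2)
t = ln(2) / ln(1 + r)
t = 0.693147 / 0.108854
t = 6.37

t = ln(2) / ln(1 + r) = 6.37 years


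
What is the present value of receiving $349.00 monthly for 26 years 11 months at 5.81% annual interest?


Present value of an ordinary annuity: PV = PMT × (1 − (1 + r)^(−n)) / r
Monthly rate r = 0.0581/12 ≈ 0.00484167, n = 323
PV = $349.00 × (1 − (1 + 0.0581/12)^(−323)) / (0.0581/12)
PV = $349.00 × 163.142524
PV = $56,936.74

PV = PMT × (1-(1+r)^(-n))/r = $56,936.74


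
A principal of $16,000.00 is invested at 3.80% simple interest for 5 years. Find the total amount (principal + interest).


Total amount formula: A = P(1 + rt) = P + P·r·t
Interest: I = P × r × t = $16,000.00 × 0.038 × 5 = $3,040.00
A = P + I = $16,000.00 + $3,040.00 = $19,040.00

A = P + I = P(1 + rt) = $19,040.00


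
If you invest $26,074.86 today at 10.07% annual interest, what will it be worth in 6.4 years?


Future value formula: FV = PV × (1 + r)^t
FV = $26,074.86 × (1 + 0.1007)^6.4
FV = $26,074.86 × 1.8479124
FV = $48,184.06

FV = PV × (1 + r)^t = $48,184.06


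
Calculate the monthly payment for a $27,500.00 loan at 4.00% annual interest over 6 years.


Loan payment formula: PMT = PV × r / (1 − (1 + r)^(−n))
Monthly rate r = 0.04/12 ≈ 0.00333333, n = 72 months
Denominator: 1 − (1 + 0.04/12)^(−72) = 0.213058
PMT = $27,500.00 × (0.04/12) / 0.213058
PMT = $430.24 per month

PMT = PV × r / (1-(1+r)^(-n)) = $430.24/month


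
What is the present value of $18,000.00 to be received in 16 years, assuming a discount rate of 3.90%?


Present value formula: PV = FV / (1 + r)^t
PV = $18,000.00 / (1 + 0.039)^16
PV = $18,000.00 / 1.844373
PV = $9,759.41

PV = FV / (1 + r)^t = $9,759.41


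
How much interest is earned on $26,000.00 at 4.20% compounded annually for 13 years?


Compound interest earned = final amount − principal.
A = P(1 + r/n)^(nt) = $26,000.00 × (1 + 0.042/1)^(1 × 13) = $44,386.79
Interest = A − P = $44,386.79 − $26,000.00 = $18,386.79

Interest = A - P = $18,386.79


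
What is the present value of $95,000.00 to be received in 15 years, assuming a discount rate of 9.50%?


Present value formula: PV = FV / (1 + r)^t
PV = $95,000.00 / (1 + 0.095)^15
PV = $95,000.00 / 3.901322
PV = $24,350.72

PV = FV / (1 + r)^t = $24,350.72


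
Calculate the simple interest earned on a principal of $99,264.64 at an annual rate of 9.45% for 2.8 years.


Simple interest formula: I = P × r × t
I = $99,264.64 × 0.0945 × 2.8
I = $26,265.42

I = P × r × t = $26,265.42


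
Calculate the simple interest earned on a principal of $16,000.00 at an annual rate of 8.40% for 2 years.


Simple interest formula: I = P × r × t
I = $16,000.00 × 0.084 × 2
I = $2,688.00

I = P × r × t = $2,688.00


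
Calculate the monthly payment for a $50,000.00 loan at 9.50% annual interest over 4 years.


Loan payment formula: PMT = PV × r / (1 − (1 + r)^(−n))
Monthly rate r = 0.095/12 ≈ 0.00791667, n = 48 months
Denominator: 1 − (1 + 0.095/12)^(−48) = 0.315115
PMT = $50,000.00 × (0.095/12) / 0.315115
PMT = $1,256.16 per month

PMT = PV × r / (1-(1+r)^(-n)) = $1,256.16/month


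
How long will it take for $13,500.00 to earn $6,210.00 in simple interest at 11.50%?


Rearrange the simple interest formula for t:
I = P × r × t  ⇒  t = I / (P × r)
t = $6,210.00 / ($13,500.00 × 0.115)
t = 4

t = I/(P×r) = 4 years


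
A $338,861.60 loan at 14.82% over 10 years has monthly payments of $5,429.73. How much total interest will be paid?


Total paid over the life of the loan = PMT × n.
Total paid = $5,429.73 × 120 = $651,567.60
Total interest = total paid − principal = $651,567.60 − $338,861.60 = $312,706.00

Total interest = (PMT × n) - PV = $312,706.00


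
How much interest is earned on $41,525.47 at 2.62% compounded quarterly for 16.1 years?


Compound interest earned = final amount − principal.
A = P(1 + r/n)^(nt) = $41,525.47 × (1 + 0.0262/4)^(4 × 16.1) = $63,228.27
Interest = A − P = $63,228.27 − $41,525.47 = $21,702.80

Interest = A - P = $21,702.80


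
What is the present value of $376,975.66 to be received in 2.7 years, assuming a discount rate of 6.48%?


Present value formula: PV = FV / (1 + r)^t
PV = $376,975.66 / (1 + 0.0648)^2.7
PV = $376,975.66 / 1.1847418
PV = $318,192.25

PV = FV / (1 + r)^t = $318,192.25


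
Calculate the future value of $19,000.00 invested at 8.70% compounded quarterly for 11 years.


Compound interest formula: A = P(1 + r/n)^(nt)
A = $19,000.00 × (1 + 0.087/4)^(4 × 11)
Growth factor: (1 + 0.087/4)^44 = 2.577297
A = $19,000.00 × 2.577297
A = $48,968.64

A = P(1 + r/n)^(nt) = $48,968.64


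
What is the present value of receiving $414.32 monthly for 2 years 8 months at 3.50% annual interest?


Present value of an ordinary annuity: PV = PMT × (1 − (1 + r)^(−n)) / r
Monthly rate r = 0.035/12 ≈ 0.00291667, n = 32
PV = $414.32 × (1 − (1 + 0.035/12)^(−32)) / (0.035/12)
PV = $414.32 × 30.509633
PV = $12,640.75

PV = PMT × (1-(1+r)^(-n))/r = $12,640.75


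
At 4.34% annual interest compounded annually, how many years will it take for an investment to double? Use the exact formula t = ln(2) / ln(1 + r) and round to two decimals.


Doubling condition: (1 + r)^t = 2
Take ln of both sides: t × ln(1 + r) = ln(2)
t = ln(2) / ln(1 + r)
t = 0.693147 / 0.042485
t = 16.32

t = ln(2) / ln(1 + r) = 16.32 years


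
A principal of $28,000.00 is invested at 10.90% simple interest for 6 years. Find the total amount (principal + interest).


Total amount formula: A = P(1 + rt) = P + P·r·t
Interest: I = P × r × t = $28,000.00 × 0.109 × 6 = $18,312.00
A = P + I = $28,000.00 + $18,312.00 = $46,312.00

A = P + I = P(1 + rt) = $46,312.00


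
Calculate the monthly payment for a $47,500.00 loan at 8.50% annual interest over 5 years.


Loan payment formula: PMT = PV × r / (1 − (1 + r)^(−n))
Monthly rate r = 0.085/12 ≈ 0.00708333, n = 60 months
Denominator: 1 − (1 + 0.085/12)^(−60) = 0.345250
PMT = $47,500.00 × (0.085/12) / 0.345250
PMT = $974.54 per month

PMT = PV × r / (1-(1+r)^(-n)) = $974.54/month


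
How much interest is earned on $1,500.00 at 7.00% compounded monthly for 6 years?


Compound interest earned = final amount − principal.
A = P(1 + r/n)^(nt) = $1,500.00 × (1 + 0.07/12)^(12 × 6) = $2,280.16
Interest = A − P = $2,280.16 − $1,500.00 = $780.16

Interest = A - P = $780.16


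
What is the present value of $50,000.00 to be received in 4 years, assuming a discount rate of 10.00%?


Present value formula: PV = FV / (1 + r)^t
PV = $50,000.00 / (1 + 0.1)^4
PV = $50,000.00 / 1.464100
PV = $34,150.67

PV = FV / (1 + r)^t = $34,150.67


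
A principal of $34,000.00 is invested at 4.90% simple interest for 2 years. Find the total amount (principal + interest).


Total amount formula: A = P(1 + rt) = P + P·r·t
Interest: I = P × r × t = $34,000.00 × 0.049 × 2 = $3,332.00
A = P + I = $34,000.00 + $3,332.00 = $37,332.00

A = P + I = P(1 + rt) = $37,332.00


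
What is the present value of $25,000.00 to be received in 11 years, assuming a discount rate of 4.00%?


Present value formula: PV = FV / (1 + r)^t
PV = $25,000.00 / (1 + 0.04)^11
PV = $25,000.00 / 1.539454
PV = $16,239.52

PV = FV / (1 + r)^t = $16,239.52


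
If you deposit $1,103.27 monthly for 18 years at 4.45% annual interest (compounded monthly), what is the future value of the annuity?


Future value of an ordinary annuity: FV = PMT × ((1 + r)^n − 1) / r
Monthly rate r = 0.0445/12 ≈ 0.00370833, n = 216
FV = $1,103.27 × ((1 + 0.0445/12)^216 − 1) / (0.0445/12)
FV = $1,103.27 × 330.194031
FV = $364,293.17

FV = PMT × ((1+r)^n - 1)/r = $364,293.17


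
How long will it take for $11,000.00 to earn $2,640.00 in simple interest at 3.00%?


Rearrange the simple interest formula for t:
I = P × r × t  ⇒  t = I / (P × r)
t = $2,640.00 / ($11,000.00 × 0.03)
t = 8

t = I/(P×r) = 8 years


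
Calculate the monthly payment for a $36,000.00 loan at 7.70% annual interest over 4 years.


Loan payment formula: PMT = PV × r / (1 − (1 + r)^(−n))
Monthly rate r = 0.077/12 ≈ 0.00641667, n = 48 months
Denominator: 1 − (1 + 0.077/12)^(−48) = 0.2643612
PMT = $36,000.00 × (0.077/12) / 0.2643612
PMT = $873.80 per month

PMT = PV × r / (1-(1+r)^(-n)) = $873.80/month


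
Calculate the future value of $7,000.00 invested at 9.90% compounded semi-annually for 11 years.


Compound interest formula: A = P(1 + r/n)^(nt)
A = $7,000.00 × (1 + 0.099/2)^(2 × 11)
Growth factor: (1 + 0.099/2)^22 = 2.894768
A = $7,000.00 × 2.894768
A = $20,263.38

A = P(1 + r/n)^(nt) = $20,263.38


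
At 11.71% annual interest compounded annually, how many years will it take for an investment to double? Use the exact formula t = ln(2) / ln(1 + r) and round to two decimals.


Doubling condition: (1 + r)^t = 2
Take ln of both sides: t × ln(1 + r) = ln(2)
t = ln(2) / ln(1 + r)
t = 0.693147 / 0.110736
t = 6.26

t = ln(2) / ln(1 + r) = 6.26 years


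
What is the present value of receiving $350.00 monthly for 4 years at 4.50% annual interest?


Present value of an ordinary annuity: PV = PMT × (1 − (1 + r)^(−n)) / r
Monthly rate r = 0.045/12 = 0.00375, n = 48
PV = $350.00 × (1 − (1 + 0.045/12)^(−48)) / (0.045/12)
PV = $350.00 × 43.852944
PV = $15,348.53

PV = PMT × (1-(1+r)^(-n))/r = $15,348.53


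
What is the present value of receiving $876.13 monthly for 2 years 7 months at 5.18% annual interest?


Present value of an ordinary annuity: PV = PMT × (1 − (1 + r)^(−n)) / r
Monthly rate r = 0.0518/12 ≈ 0.00431667, n = 31
PV = $876.13 × (1 − (1 + 0.0518/12)^(−31)) / (0.0518/12)
PV = $876.13 × 28.956978
PV = $25,370.08

PV = PMT × (1-(1+r)^(-n))/r = $25,370.08


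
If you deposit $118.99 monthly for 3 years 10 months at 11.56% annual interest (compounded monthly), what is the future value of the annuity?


Future value of an ordinary annuity: FV = PMT × ((1 + r)^n − 1) / r
Monthly rate r = 0.1156/12 ≈ 0.00963333, n = 46
FV = $118.99 × ((1 + 0.1156/12)^46 − 1) / (0.1156/12)
FV = $118.99 × 57.537733
FV = $6,846.41

FV = PMT × ((1+r)^n - 1)/r = $6,846.41


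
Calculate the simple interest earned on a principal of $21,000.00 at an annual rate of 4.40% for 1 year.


Simple interest formula: I = P × r × t
I = $21,000.00 × 0.044 × 1
I = $924.00

I = P × r × t = $924.00


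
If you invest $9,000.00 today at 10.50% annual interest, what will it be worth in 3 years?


Future value formula: FV = PV × (1 + r)^t
FV = $9,000.00 × (1 + 0.105)^3
FV = $9,000.00 × 1.3492326
FV = $12,143.09

FV = PV × (1 + r)^t = $12,143.09
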